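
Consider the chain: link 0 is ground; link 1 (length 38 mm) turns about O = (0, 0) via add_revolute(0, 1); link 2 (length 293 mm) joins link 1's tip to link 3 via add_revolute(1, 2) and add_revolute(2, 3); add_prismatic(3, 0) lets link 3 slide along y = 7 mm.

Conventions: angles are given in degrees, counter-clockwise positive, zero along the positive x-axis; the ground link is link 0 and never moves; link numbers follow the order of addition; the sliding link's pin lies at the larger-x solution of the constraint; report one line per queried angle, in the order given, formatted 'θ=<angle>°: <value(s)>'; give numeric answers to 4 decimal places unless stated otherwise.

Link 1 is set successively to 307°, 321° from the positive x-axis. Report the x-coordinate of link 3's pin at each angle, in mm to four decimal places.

geometry: r = 38 mm, L = 293 mm, e = 7 mm
θ=307°: crank pin P = (r cos θ, r sin θ) = (22.868971, -30.348149)
θ=307°: h = r sin θ − e = -30.348149 − 7 = -37.348149
θ=307°: x = r cos θ + √(L² − h²) = 22.868971 + 290.609903 = 313.478874
θ=321°: crank pin P = (r cos θ, r sin θ) = (29.531547, -23.914175)
θ=321°: h = r sin θ − e = -23.914175 − 7 = -30.914175
θ=321°: x = r cos θ + √(L² − h²) = 29.531547 + 291.364572 = 320.896118

θ=307°: 313.4789
θ=321°: 320.8961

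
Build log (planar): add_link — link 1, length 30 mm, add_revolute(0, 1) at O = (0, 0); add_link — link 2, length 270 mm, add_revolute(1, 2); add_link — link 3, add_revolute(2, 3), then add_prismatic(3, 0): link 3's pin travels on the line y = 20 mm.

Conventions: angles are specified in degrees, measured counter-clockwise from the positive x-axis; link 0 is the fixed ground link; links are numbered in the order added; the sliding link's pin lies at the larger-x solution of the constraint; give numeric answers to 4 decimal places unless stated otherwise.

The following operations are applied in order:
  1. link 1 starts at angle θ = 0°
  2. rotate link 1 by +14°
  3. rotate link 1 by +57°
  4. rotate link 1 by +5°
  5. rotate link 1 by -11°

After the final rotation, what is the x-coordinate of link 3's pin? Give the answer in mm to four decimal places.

geometry: r = 30 mm, L = 270 mm, e = 20 mm; θ starts at 0°
rotate link 1 by +14°: θ ← 0° +14° = 14°
rotate link 1 by +57°: θ ← 14° +57° = 71°
rotate link 1 by +5°: θ ← 71° +5° = 76°
rotate link 1 by -11°: θ ← 76° -11° = 65°
crank pin P = (r cos θ, r sin θ) = (12.678548, 27.189234)
h = r sin θ − e = 27.189234 − 20 = 7.189234
x = r cos θ + √(L² − h²) = 12.678548 + 269.904270 = 282.582818

282.5828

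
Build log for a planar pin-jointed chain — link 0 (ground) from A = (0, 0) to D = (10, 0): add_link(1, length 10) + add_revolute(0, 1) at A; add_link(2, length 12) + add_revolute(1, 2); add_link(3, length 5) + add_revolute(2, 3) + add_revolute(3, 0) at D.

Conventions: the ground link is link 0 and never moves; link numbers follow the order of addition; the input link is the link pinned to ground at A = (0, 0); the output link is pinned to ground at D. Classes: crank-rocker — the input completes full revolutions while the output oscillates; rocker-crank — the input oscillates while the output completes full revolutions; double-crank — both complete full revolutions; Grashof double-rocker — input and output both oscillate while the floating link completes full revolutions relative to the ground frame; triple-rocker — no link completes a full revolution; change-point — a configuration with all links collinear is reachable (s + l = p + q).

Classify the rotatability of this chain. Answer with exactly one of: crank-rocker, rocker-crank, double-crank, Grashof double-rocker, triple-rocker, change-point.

lengths: ground=10, input=10, coupler=12, output=5
sorted: s=5 (shortest), l=12 (longest), p+q=20
s + l = 17 vs p + q = 20
s + l < p + q (Grashof) with shortest = output link → rocker-crank

rocker-crank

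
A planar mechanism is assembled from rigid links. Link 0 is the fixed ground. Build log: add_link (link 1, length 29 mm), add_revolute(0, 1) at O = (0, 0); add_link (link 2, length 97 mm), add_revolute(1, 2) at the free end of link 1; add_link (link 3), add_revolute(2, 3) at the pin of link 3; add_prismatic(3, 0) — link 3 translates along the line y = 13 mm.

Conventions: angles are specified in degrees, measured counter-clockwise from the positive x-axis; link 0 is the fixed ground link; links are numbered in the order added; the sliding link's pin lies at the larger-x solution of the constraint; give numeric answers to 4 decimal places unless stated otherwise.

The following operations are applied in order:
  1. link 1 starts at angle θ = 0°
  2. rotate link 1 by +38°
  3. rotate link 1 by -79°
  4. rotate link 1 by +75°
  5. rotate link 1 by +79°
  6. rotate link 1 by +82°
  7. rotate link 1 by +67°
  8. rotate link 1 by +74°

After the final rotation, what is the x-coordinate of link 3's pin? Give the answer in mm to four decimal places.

geometry: r = 29 mm, L = 97 mm, e = 13 mm; θ starts at 0°
rotate link 1 by +38°: θ ← 0° +38° = 38°
rotate link 1 by -79°: θ ← 38° -79° = -41°
rotate link 1 by +75°: θ ← -41° +75° = 34°
rotate link 1 by +79°: θ ← 34° +79° = 113°
rotate link 1 by +82°: θ ← 113° +82° = 195°
rotate link 1 by +67°: θ ← 195° +67° = 262°
rotate link 1 by +74°: θ ← 262° +74° = 336°
crank pin P = (r cos θ, r sin θ) = (26.492818, -11.795363)
h = r sin θ − e = -11.795363 − 13 = -24.795363
x = r cos θ + √(L² − h²) = 26.492818 + 93.777343 = 120.270161

120.2702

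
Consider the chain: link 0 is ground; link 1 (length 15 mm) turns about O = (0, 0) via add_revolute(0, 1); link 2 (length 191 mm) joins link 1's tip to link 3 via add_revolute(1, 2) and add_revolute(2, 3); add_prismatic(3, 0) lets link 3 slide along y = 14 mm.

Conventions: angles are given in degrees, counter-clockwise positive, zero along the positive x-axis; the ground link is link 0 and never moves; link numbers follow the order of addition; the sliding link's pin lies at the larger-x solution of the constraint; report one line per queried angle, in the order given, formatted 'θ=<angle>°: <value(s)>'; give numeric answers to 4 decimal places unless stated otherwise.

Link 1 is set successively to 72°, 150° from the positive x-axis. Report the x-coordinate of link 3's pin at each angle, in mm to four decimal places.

geometry: r = 15 mm, L = 191 mm, e = 14 mm
θ=72°: crank pin P = (r cos θ, r sin θ) = (4.635255, 14.265848)
θ=72°: h = r sin θ − e = 14.265848 − 14 = 0.265848
θ=72°: x = r cos θ + √(L² − h²) = 4.635255 + 190.999815 = 195.635070
θ=150°: crank pin P = (r cos θ, r sin θ) = (-12.990381, 7.500000)
θ=150°: h = r sin θ − e = 7.500000 − 14 = -6.500000
θ=150°: x = r cos θ + √(L² − h²) = -12.990381 + 190.889366 = 177.898985

θ=72°: 195.6351
θ=150°: 177.8990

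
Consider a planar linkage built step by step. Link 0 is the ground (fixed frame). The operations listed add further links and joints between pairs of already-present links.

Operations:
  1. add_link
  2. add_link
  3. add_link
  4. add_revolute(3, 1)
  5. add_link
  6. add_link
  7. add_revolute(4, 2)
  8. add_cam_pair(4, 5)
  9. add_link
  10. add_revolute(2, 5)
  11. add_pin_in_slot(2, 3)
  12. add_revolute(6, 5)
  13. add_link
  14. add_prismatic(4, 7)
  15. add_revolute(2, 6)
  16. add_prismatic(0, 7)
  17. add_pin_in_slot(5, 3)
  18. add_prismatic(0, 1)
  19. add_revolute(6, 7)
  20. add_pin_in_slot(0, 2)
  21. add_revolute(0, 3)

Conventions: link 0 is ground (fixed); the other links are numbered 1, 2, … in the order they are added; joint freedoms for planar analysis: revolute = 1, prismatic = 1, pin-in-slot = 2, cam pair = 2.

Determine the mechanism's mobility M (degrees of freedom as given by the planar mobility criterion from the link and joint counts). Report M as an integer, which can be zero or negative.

(L,J1,J2)=(1,0,0); link0 fixed
link1: (2,0,0)
link2: (3,0,0)
link3: (4,0,0)
R 3-1 [J1]: (4,1,0)
link4: (5,1,0)
link5: (6,1,0)
R 4-2 [J1]: (6,2,0)
C 4-5 [J2]: (6,2,1)
link6: (7,2,1)
R 2-5 [J1]: (7,3,1)
PS 2-3 [J2]: (7,3,2)
R 6-5 [J1]: (7,4,2)
link7: (8,4,2)
P 4-7 [J1]: (8,5,2)
R 2-6 [J1]: (8,6,2)
P 0-7 [J1]: (8,7,2)
PS 5-3 [J2]: (8,7,3)
P 0-1 [J1]: (8,8,3)
R 6-7 [J1]: (8,9,3)
PS 0-2 [J2]: (8,9,4)
R 0-3 [J1]: (8,10,4)
Grübler: 3·7 − 2·10 − 4 = -3

M = -3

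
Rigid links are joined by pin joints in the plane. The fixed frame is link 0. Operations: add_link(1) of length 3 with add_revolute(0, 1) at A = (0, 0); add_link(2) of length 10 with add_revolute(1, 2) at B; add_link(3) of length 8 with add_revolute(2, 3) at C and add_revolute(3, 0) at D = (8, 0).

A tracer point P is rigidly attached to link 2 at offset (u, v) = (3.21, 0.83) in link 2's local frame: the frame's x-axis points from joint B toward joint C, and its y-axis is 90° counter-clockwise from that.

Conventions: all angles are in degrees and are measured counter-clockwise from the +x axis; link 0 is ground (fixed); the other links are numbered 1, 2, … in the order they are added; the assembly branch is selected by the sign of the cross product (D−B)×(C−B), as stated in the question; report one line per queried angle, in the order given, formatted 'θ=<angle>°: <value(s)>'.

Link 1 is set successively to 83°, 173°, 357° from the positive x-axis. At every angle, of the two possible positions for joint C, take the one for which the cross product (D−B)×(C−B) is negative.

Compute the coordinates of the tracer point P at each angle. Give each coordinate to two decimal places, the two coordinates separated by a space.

A=(0,0), D=(8.00,0)
θ=83°: B = A + 3.00·(cos83°, sin83°) = (0.3656, 2.9776)
θ=83°: |BD| = 8.1945
θ=83°: circle(B,10.00) ∩ circle(D,8.00): a=6.2939, h=7.7709
θ=83°:   candidates: C₊=(9.0530,7.9304) cross=63.679; C₋=(3.4055,-6.5491) cross=-63.679
θ=83°:   branch - wants cross < 0 → take C=(3.4055,-6.5491) (cross=-63.679)
θ=83°: ex = (C−B)/|BC| = (0.3040,-0.9527); ey = (0.9527,0.3040)
θ=83°: P = B + 3.21·ex + 0.83·ey = (2.1321,0.1719)
θ=173°: B = A + 3.00·(cos173°, sin173°) = (-2.9776, 0.3656)
θ=173°: |BD| = 10.9837
θ=173°: circle(B,10.00) ∩ circle(D,8.00): a=7.1307, h=7.0110
θ=173°:   candidates: C₊=(4.3824,7.1353) cross=77.007; C₋=(3.9157,-6.8788) cross=-77.007
θ=173°:   branch - wants cross < 0 → take C=(3.9157,-6.8788) (cross=-77.007)
θ=173°: ex = (C−B)/|BC| = (0.6893,-0.7244); ey = (0.7244,0.6893)
θ=173°: P = B + 3.21·ex + 0.83·ey = (-0.1636,-1.3877)
θ=357°: B = A + 3.00·(cos357°, sin357°) = (2.9959, -0.1570)
θ=357°: |BD| = 5.0066
θ=357°: circle(B,10.00) ∩ circle(D,8.00): a=6.0986, h=7.9251
θ=357°:   candidates: C₊=(8.8429,7.9555) cross=39.678; C₋=(9.3400,-7.8870) cross=-39.678
θ=357°:   branch - wants cross < 0 → take C=(9.3400,-7.8870) (cross=-39.678)
θ=357°: ex = (C−B)/|BC| = (0.6344,-0.7730); ey = (0.7730,0.6344)
θ=357°: P = B + 3.21·ex + 0.83·ey = (5.6739,-2.1118)

θ=83°: 2.13 0.17
θ=173°: -0.16 -1.39
θ=357°: 5.67 -2.11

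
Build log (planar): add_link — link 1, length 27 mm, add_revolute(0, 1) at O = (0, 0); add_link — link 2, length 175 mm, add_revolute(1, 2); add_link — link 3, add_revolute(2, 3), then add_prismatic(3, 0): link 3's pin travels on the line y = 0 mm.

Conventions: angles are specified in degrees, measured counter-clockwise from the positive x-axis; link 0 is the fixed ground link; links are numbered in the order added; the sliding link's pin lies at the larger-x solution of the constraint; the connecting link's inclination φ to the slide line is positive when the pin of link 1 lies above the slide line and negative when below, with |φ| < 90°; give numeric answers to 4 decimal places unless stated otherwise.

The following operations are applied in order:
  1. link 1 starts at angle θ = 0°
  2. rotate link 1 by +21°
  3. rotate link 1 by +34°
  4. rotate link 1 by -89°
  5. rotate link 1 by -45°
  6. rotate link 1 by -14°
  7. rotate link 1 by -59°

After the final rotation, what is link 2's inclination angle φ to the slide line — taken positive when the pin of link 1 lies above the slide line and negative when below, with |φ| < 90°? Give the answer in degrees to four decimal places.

geometry: r = 27 mm, L = 175 mm, e = 0 mm; θ starts at 0°
rotate link 1 by +21°: θ ← 0° +21° = 21°
rotate link 1 by +34°: θ ← 21° +34° = 55°
rotate link 1 by -89°: θ ← 55° -89° = -34°
rotate link 1 by -45°: θ ← -34° -45° = -79°
rotate link 1 by -14°: θ ← -79° -14° = -93°
rotate link 1 by -59°: θ ← -93° -59° = -152°
h = r sin θ − e = -12.675732 − 0 = -12.675732
sin φ = h / L = -12.675732 / 175 = -0.07243276
φ = arcsin(-0.07243276) = -4.153729°

-4.1537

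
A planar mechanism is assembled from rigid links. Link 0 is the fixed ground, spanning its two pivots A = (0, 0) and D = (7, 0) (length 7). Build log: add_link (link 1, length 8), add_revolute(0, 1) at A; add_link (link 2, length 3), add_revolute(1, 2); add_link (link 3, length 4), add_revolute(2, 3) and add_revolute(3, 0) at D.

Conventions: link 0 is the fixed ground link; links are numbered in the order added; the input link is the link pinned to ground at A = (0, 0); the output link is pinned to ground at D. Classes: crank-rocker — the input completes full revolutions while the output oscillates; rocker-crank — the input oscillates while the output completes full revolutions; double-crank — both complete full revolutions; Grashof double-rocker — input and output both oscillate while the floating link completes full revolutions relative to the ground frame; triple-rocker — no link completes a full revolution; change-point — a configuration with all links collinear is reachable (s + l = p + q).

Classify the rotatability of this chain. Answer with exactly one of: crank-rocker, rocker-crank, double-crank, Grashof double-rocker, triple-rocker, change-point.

lengths: ground=7, input=8, coupler=3, output=4
sorted: s=3 (shortest), l=8 (longest), p+q=11
s + l = 11 vs p + q = 11
s + l = p + q → change-point (collinear configuration reachable)

change-point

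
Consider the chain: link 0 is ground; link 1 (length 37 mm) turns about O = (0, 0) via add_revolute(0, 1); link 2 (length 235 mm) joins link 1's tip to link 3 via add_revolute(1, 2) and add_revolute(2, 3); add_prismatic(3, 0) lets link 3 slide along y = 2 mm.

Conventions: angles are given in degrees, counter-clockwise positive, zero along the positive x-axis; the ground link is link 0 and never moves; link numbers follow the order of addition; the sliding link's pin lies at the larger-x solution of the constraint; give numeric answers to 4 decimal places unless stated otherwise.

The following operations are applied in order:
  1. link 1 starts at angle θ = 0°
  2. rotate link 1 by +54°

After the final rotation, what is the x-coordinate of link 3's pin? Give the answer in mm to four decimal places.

geometry: r = 37 mm, L = 235 mm, e = 2 mm; θ starts at 0°
rotate link 1 by +54°: θ ← 0° +54° = 54°
crank pin P = (r cos θ, r sin θ) = (21.748054, 29.933629)
h = r sin θ − e = 29.933629 − 2 = 27.933629
x = r cos θ + √(L² − h²) = 21.748054 + 233.333907 = 255.081962

255.0820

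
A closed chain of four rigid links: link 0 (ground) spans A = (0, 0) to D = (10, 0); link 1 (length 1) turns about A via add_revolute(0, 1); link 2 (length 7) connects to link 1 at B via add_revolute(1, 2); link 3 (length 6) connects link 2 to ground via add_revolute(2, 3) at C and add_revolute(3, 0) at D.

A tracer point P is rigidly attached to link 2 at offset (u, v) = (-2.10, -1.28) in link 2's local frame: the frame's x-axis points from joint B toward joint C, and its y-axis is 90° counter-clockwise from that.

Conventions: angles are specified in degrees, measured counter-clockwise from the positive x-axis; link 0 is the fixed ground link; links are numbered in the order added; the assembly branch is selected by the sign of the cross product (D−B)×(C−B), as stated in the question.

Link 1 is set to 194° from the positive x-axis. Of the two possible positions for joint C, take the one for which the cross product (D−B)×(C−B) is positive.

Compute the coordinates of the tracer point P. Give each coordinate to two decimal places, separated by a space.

A=(0,0), D=(10.00,0)
B = A + 1.00·(cos194°, sin194°) = (-0.9703, -0.2419)
|BD| = 10.9730
circle(B,7.00) ∩ circle(D,6.00): a=6.0788, h=3.4710
  candidates: C₊=(5.0305,3.3622) cross=38.087; C₋=(5.1836,-3.5780) cross=-38.087
  branch + wants cross > 0 → take C=(5.0305,3.3622) (cross=38.087)
ex = (C−B)/|BC| = (0.8573,0.5149); ey = (-0.5149,0.8573)
P = B + -2.10·ex + -1.28·ey = (-2.1115,-2.4205)

-2.11 -2.42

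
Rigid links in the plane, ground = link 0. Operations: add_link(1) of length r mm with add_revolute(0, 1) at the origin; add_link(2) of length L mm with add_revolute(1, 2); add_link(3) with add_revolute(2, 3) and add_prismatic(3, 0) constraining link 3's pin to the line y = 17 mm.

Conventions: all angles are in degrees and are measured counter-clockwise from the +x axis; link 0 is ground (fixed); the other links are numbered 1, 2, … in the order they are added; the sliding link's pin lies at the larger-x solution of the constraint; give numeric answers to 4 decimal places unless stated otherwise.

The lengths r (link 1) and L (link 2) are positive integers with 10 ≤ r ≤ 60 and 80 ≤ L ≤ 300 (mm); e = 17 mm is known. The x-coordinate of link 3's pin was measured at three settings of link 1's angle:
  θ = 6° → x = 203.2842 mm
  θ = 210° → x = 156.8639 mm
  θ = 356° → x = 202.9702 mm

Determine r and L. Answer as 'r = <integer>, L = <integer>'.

constraint per measurement: (x − r cos θ)² + (r sin θ − e)² = L²
subtracting the θ₁ and θ₂ equations cancels the r² and L² terms:
r = (x₁² − x₂²) / (2[(x₁cos θ₁ + e sin θ₁) − (x₂cos θ₂ + e sin θ₂)]) = 24.0000 → r = 24
L² = (x₁ − r cos θ₁)² + (r sin θ₁ − e)² = 32399.9825 → L = 180.0000 → L = 180
check at θ₃=356°: x = 202.9702 (printed 202.9702) ✓

r = 24, L = 180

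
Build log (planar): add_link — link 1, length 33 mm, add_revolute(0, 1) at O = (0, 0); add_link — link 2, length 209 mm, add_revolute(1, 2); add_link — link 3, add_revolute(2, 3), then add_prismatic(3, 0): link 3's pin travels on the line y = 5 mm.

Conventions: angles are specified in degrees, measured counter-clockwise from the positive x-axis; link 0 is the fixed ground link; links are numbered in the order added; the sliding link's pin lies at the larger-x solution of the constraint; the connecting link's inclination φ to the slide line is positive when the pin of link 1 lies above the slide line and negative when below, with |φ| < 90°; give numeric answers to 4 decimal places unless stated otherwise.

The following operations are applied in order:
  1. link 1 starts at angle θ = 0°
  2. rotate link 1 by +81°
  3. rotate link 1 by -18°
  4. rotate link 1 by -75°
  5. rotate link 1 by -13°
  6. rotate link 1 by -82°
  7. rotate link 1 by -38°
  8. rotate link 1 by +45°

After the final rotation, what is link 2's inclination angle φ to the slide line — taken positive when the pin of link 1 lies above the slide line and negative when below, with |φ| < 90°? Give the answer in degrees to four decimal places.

geometry: r = 33 mm, L = 209 mm, e = 5 mm; θ starts at 0°
rotate link 1 by +81°: θ ← 0° +81° = 81°
rotate link 1 by -18°: θ ← 81° -18° = 63°
rotate link 1 by -75°: θ ← 63° -75° = -12°
rotate link 1 by -13°: θ ← -12° -13° = -25°
rotate link 1 by -82°: θ ← -25° -82° = -107°
rotate link 1 by -38°: θ ← -107° -38° = -145°
rotate link 1 by +45°: θ ← -145° +45° = -100°
h = r sin θ − e = -32.498656 − 5 = -37.498656
sin φ = h / L = -37.498656 / 209 = -0.17941941
φ = arcsin(-0.17941941) = -10.335944°

-10.3359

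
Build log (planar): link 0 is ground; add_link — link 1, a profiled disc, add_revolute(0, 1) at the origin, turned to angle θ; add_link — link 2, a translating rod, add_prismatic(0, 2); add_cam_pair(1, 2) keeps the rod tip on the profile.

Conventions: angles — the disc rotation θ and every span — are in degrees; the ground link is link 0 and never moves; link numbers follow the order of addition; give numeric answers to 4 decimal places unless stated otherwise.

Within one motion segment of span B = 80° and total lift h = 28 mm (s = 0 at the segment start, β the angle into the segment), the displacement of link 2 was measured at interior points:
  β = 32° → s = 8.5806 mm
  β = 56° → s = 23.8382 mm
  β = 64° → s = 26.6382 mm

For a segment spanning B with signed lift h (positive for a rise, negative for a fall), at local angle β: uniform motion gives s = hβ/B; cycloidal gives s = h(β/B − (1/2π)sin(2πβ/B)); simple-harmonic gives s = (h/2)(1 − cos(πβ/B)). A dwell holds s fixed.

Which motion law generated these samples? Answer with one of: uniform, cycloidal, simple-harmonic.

candidates at β/B = r: uniform s = h·r (linear in β); cycloidal s = h·(r − sin(2πr)/(2π)); simple-harmonic s = (h/2)(1 − cos(πr))
β=32°: printed 8.5806 | uniform 11.2000, cycloidal 8.5806, simple-harmonic 9.6738
β=56°: printed 23.8382 | uniform 19.6000, cycloidal 23.8382, simple-harmonic 22.2290
β=64°: printed 26.6382 | uniform 22.4000, cycloidal 26.6382, simple-harmonic 25.3262
only one law matches every sample → cycloidal

cycloidal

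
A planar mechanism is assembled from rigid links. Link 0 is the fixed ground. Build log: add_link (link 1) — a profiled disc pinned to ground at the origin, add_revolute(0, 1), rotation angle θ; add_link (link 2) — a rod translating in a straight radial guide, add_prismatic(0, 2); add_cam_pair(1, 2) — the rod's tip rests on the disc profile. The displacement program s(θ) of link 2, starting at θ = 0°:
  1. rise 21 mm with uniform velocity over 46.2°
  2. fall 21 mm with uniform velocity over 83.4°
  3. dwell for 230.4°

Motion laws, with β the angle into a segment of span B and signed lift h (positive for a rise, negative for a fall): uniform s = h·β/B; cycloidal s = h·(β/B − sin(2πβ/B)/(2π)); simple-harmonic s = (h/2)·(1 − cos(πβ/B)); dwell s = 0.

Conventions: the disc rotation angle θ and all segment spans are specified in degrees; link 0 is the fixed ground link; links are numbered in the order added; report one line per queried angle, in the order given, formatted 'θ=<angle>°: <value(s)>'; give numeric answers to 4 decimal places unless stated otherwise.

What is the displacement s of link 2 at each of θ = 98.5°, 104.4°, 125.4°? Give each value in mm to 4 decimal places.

seg 1 [0°–46.2°] uniform, h=21: full span → s += 21 → s = 21.0000
seg 2 [46.2°–129.6°] uniform, h=-21: θ=98.5° here. β=52.3, B=83.4. -21·52.3/83.4 = -13.1691 → s = 7.8309
seg 2 [46.2°–129.6°] uniform, h=-21: θ=104.4° here. β=58.2, B=83.4. -21·58.2/83.4 = -14.6547 → s = 6.3453
seg 2 [46.2°–129.6°] uniform, h=-21: θ=125.4° here. β=79.2, B=83.4. -21·79.2/83.4 = -19.9424 → s = 1.0576

θ=98.5°: 7.8309
θ=104.4°: 6.3453
θ=125.4°: 1.0576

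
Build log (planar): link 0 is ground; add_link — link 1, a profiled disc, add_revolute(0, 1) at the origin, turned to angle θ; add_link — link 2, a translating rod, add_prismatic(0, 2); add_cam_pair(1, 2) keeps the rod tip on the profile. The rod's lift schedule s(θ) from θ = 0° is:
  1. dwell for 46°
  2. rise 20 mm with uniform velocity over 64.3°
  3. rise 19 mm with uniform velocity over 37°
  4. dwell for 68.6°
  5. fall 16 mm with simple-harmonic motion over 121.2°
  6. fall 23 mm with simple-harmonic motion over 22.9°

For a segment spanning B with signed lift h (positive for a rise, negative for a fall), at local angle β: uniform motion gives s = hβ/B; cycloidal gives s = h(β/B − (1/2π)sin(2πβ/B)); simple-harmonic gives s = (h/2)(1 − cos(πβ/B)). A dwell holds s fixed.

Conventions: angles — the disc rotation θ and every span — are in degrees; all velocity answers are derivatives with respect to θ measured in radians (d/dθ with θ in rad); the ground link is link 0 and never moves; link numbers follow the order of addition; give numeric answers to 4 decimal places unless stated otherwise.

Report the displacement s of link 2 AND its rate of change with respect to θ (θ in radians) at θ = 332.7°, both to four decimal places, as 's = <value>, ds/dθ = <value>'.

seg 1 [0°–46°] dwell: s stays 0.0000
seg 2 [46°–110.3°] uniform, h=20: full span → s += 20 → s = 20.0000
seg 3 [110.3°–147.3°] uniform, h=19: full span → s += 19 → s = 39.0000
seg 4 [147.3°–215.9°] dwell: s stays 39.0000
seg 5 [215.9°–337.1°] simple-harmonic, h=-16: θ=332.7° here. β=116.8, B=121.2. -16/2·(1 − cos(π·0.9637)) = -15.9480 → s = 23.0520
velocity in seg [215.9°–337.1°] (simple-harmonic), θ in radians: β = 116.8° = 2.0385 rad, B = 121.2° = 2.1153 rad; ds/dθ = (πh/(2B)) sin(πβ/B) = (π·(-16)/(2·2.1153)) sin(π·0.9637) = -1.352128 mm/rad

s = 23.0520, ds/dθ = -1.3521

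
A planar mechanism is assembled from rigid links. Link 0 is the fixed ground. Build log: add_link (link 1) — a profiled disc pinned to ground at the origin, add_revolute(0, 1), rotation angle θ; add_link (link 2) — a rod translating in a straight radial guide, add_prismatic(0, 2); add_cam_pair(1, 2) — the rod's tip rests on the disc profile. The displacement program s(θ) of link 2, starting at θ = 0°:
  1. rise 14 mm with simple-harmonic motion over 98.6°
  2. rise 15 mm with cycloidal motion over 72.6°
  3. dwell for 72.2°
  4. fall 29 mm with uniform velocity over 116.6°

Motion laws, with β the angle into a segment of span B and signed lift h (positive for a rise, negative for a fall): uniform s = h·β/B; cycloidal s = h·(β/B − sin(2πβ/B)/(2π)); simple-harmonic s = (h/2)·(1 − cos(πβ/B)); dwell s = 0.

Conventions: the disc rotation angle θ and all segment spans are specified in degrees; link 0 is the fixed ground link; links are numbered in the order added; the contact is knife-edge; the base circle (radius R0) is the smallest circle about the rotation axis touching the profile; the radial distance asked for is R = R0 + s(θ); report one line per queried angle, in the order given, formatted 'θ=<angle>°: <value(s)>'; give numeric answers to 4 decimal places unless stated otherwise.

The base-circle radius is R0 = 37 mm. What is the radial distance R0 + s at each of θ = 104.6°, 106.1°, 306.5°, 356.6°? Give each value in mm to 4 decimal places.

seg 1 [0°–98.6°] simple-harmonic, h=14: full span → s += 14 → s = 14.0000
seg 2 [98.6°–171.2°] cycloidal, h=15: θ=104.6° here. β=6, B=72.6. 15·(0.0826 − sin(2π·0.0826)/(2π)) = 0.0550 → s = 14.0550
seg 2 [98.6°–171.2°] cycloidal, h=15: θ=106.1° here. β=7.5, B=72.6. 15·(0.1033 − sin(2π·0.1033)/(2π)) = 0.1065 → s = 14.1065
seg 2 [98.6°–171.2°] cycloidal, h=15: full span → s += 15 → s = 29.0000
seg 3 [171.2°–243.4°] dwell: s stays 29.0000
seg 4 [243.4°–360°] uniform, h=-29: θ=306.5° here. β=63.1, B=116.6. -29·63.1/116.6 = -15.6938 → s = 13.3062
seg 4 [243.4°–360°] uniform, h=-29: θ=356.6° here. β=113.2, B=116.6. -29·113.2/116.6 = -28.1544 → s = 0.8456
θ=104.6°: R = R0 + s = 37 + 14.0550 = 51.0550
θ=106.1°: R = R0 + s = 37 + 14.1065 = 51.1065
θ=306.5°: R = R0 + s = 37 + 13.3062 = 50.3062
θ=356.6°: R = R0 + s = 37 + 0.8456 = 37.8456

θ=104.6°: 51.0550
θ=106.1°: 51.1065
θ=306.5°: 50.3062
θ=356.6°: 37.8456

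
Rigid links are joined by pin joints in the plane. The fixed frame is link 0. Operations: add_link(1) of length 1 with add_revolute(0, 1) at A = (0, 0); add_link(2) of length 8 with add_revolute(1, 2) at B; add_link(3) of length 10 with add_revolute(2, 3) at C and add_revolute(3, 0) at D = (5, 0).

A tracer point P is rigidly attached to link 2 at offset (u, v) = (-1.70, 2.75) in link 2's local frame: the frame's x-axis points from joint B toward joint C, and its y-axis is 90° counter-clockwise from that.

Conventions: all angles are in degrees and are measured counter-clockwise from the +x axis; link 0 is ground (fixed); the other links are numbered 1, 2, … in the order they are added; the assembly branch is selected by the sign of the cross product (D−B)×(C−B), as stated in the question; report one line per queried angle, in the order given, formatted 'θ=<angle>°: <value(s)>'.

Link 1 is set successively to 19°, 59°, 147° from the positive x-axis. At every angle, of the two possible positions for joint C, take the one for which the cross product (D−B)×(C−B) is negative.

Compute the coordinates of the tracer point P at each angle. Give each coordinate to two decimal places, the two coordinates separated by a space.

A=(0,0), D=(5.00,0)
θ=19°: B = A + 1.00·(cos19°, sin19°) = (0.9455, 0.3256)
θ=19°: |BD| = 4.0675
θ=19°: circle(B,8.00) ∩ circle(D,10.00): a=-2.3915, h=7.6342
θ=19°:   candidates: C₊=(-0.8273,8.1267) cross=31.052; C₋=(-2.0494,-7.0927) cross=-31.052
θ=19°:   branch - wants cross < 0 → take C=(-2.0494,-7.0927) (cross=-31.052)
θ=19°: ex = (C−B)/|BC| = (-0.3744,-0.9273); ey = (0.9273,-0.3744)
θ=19°: P = B + -1.70·ex + 2.75·ey = (4.1320,0.8725)
θ=59°: B = A + 1.00·(cos59°, sin59°) = (0.5150, 0.8572)
θ=59°: |BD| = 4.5661
θ=59°: circle(B,8.00) ∩ circle(D,10.00): a=-1.6590, h=7.8261
θ=59°:   candidates: C₊=(0.3547,8.8556) cross=35.735; C₋=(-2.5836,-6.5184) cross=-35.735
θ=59°:   branch - wants cross < 0 → take C=(-2.5836,-6.5184) (cross=-35.735)
θ=59°: ex = (C−B)/|BC| = (-0.3873,-0.9219); ey = (0.9219,-0.3873)
θ=59°: P = B + -1.70·ex + 2.75·ey = (3.7088,1.3593)
θ=147°: B = A + 1.00·(cos147°, sin147°) = (-0.8387, 0.5446)
θ=147°: |BD| = 5.8640
θ=147°: circle(B,8.00) ∩ circle(D,10.00): a=-0.1376, h=7.9988
θ=147°:   candidates: C₊=(-0.2327,8.5217) cross=46.905; C₋=(-1.7185,-7.4068) cross=-46.905
θ=147°:   branch - wants cross < 0 → take C=(-1.7185,-7.4068) (cross=-46.905)
θ=147°: ex = (C−B)/|BC| = (-0.1100,-0.9939); ey = (0.9939,-0.1100)
θ=147°: P = B + -1.70·ex + 2.75·ey = (2.0816,1.9319)

θ=19°: 4.13 0.87
θ=59°: 3.71 1.36
θ=147°: 2.08 1.93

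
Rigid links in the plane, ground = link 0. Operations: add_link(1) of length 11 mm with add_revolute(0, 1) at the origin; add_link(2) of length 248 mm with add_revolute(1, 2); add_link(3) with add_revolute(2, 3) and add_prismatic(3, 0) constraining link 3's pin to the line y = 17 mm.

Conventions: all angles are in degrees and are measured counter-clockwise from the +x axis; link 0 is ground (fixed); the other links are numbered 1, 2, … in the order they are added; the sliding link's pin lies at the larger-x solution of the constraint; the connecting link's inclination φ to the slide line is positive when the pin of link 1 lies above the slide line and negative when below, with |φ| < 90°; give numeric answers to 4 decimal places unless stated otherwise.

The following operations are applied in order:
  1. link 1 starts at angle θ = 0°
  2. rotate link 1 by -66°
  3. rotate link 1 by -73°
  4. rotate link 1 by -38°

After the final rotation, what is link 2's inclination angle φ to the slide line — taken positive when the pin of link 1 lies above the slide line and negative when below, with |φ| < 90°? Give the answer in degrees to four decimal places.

geometry: r = 11 mm, L = 248 mm, e = 17 mm; θ starts at 0°
rotate link 1 by -66°: θ ← 0° -66° = -66°
rotate link 1 by -73°: θ ← -66° -73° = -139°
rotate link 1 by -38°: θ ← -139° -38° = -177°
h = r sin θ − e = -0.575696 − 17 = -17.575696
sin φ = h / L = -17.575696 / 248 = -0.07086974
φ = arcsin(-0.07086974) = -4.063944°

-4.0639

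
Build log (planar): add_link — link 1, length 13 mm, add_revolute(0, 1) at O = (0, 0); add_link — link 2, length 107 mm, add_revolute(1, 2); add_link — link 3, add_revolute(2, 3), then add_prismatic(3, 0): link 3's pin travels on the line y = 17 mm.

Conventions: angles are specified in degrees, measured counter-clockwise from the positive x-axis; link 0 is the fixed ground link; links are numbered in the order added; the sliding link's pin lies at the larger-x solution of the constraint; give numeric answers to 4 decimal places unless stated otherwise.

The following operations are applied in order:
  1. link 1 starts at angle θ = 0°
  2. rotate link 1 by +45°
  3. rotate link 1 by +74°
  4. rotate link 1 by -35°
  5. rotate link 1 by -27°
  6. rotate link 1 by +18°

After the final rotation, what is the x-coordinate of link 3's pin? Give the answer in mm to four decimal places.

geometry: r = 13 mm, L = 107 mm, e = 17 mm; θ starts at 0°
rotate link 1 by +45°: θ ← 0° +45° = 45°
rotate link 1 by +74°: θ ← 45° +74° = 119°
rotate link 1 by -35°: θ ← 119° -35° = 84°
rotate link 1 by -27°: θ ← 84° -27° = 57°
rotate link 1 by +18°: θ ← 57° +18° = 75°
crank pin P = (r cos θ, r sin θ) = (3.364648, 12.557036)
h = r sin θ − e = 12.557036 − 17 = -4.442964
x = r cos θ + √(L² − h²) = 3.364648 + 106.907718 = 110.272365

110.2724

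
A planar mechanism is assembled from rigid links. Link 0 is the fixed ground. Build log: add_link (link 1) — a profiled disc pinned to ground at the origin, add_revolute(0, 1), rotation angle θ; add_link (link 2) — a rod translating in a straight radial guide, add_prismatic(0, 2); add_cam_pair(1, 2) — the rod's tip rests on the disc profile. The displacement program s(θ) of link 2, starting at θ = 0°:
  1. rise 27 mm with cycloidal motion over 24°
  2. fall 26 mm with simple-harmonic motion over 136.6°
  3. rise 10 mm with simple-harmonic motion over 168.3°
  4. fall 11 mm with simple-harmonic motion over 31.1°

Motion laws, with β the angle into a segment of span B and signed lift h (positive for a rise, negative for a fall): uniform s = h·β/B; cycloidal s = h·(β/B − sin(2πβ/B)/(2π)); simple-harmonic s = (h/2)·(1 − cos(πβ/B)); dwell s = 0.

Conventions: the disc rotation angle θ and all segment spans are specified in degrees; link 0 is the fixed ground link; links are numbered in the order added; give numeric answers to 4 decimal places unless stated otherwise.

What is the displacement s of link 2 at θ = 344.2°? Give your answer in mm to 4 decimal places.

seg 1 [0°–24°] cycloidal, h=27: full span → s += 27 → s = 27.0000
seg 2 [24°–160.6°] simple-harmonic, h=-26: full span → s += -26 → s = 1.0000
seg 3 [160.6°–328.9°] simple-harmonic, h=10: full span → s += 10 → s = 11.0000
seg 4 [328.9°–360°] simple-harmonic, h=-11: θ=344.2° here. β=15.3, B=31.1. -11/2·(1 − cos(π·0.4920)) = -5.3611 → s = 5.6389

5.6389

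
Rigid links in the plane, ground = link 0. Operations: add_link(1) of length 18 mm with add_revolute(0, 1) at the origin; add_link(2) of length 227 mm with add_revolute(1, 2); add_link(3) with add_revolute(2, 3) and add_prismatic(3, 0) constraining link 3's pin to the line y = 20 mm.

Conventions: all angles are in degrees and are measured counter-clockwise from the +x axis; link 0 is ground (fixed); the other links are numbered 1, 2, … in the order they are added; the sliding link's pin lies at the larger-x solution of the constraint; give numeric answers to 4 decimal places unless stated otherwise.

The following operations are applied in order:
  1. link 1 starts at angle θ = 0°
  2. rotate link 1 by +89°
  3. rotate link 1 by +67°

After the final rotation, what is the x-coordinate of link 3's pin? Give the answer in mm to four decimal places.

geometry: r = 18 mm, L = 227 mm, e = 20 mm; θ starts at 0°
rotate link 1 by +89°: θ ← 0° +89° = 89°
rotate link 1 by +67°: θ ← 89° +67° = 156°
crank pin P = (r cos θ, r sin θ) = (-16.443818, 7.321260)
h = r sin θ − e = 7.321260 − 20 = -12.678740
x = r cos θ + √(L² − h²) = -16.443818 + 226.645648 = 210.201829

210.2018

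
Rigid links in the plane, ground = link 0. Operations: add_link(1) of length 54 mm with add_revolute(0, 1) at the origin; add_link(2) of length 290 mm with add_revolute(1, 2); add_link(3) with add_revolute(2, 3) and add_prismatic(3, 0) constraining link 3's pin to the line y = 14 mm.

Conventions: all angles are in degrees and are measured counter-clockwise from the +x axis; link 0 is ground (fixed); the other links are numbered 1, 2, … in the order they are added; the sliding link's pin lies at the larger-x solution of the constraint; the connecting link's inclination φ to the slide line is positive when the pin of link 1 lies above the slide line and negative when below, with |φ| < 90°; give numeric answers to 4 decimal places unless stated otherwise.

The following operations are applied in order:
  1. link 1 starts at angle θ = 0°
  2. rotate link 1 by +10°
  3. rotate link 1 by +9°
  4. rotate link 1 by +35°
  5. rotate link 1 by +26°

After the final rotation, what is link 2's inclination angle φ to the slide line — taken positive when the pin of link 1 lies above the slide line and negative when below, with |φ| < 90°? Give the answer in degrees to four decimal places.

geometry: r = 54 mm, L = 290 mm, e = 14 mm; θ starts at 0°
rotate link 1 by +10°: θ ← 0° +10° = 10°
rotate link 1 by +9°: θ ← 10° +9° = 19°
rotate link 1 by +35°: θ ← 19° +35° = 54°
rotate link 1 by +26°: θ ← 54° +26° = 80°
h = r sin θ − e = 53.179619 − 14 = 39.179619
sin φ = h / L = 39.179619 / 290 = 0.13510213
φ = arcsin(0.13510213) = 7.764526°

7.7645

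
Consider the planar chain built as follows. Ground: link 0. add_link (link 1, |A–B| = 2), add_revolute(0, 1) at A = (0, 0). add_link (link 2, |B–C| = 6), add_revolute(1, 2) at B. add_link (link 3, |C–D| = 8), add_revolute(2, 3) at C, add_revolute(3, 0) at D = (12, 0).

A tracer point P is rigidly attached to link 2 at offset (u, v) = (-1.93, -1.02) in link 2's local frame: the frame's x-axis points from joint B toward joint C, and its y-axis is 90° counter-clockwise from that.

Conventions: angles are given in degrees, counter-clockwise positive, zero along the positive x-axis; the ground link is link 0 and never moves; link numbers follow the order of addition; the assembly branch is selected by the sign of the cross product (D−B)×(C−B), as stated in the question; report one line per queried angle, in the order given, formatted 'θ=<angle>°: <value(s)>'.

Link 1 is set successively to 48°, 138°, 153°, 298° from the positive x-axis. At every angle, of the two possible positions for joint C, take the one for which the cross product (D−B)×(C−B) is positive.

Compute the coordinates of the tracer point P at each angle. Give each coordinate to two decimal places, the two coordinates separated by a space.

A=(0,0), D=(12.00,0)
θ=48°: B = A + 2.00·(cos48°, sin48°) = (1.3383, 1.4863)
θ=48°: |BD| = 10.7648
θ=48°: circle(B,6.00) ∩ circle(D,8.00): a=4.0819, h=4.3975
θ=48°:   candidates: C₊=(5.9882,5.2781) cross=47.339; C₋=(4.7739,-3.4327) cross=-47.339
θ=48°:   branch + wants cross > 0 → take C=(5.9882,5.2781) (cross=47.339)
θ=48°: ex = (C−B)/|BC| = (0.7750,0.6320); ey = (-0.6320,0.7750)
θ=48°: P = B + -1.93·ex + -1.02·ey = (0.4871,-0.5239)
θ=138°: B = A + 2.00·(cos138°, sin138°) = (-1.4863, 1.3383)
θ=138°: |BD| = 13.5525
θ=138°: circle(B,6.00) ∩ circle(D,8.00): a=5.7432, h=1.7364
θ=138°:   candidates: C₊=(4.4004,2.4991) cross=23.533; C₋=(4.0574,-0.9568) cross=-23.533
θ=138°:   branch + wants cross > 0 → take C=(4.4004,2.4991) (cross=23.533)
θ=138°: ex = (C−B)/|BC| = (0.9811,0.1935); ey = (-0.1935,0.9811)
θ=138°: P = B + -1.93·ex + -1.02·ey = (-3.1825,-0.0359)
θ=153°: B = A + 2.00·(cos153°, sin153°) = (-1.7820, 0.9080)
θ=153°: |BD| = 13.8119
θ=153°: circle(B,6.00) ∩ circle(D,8.00): a=5.8923, h=1.1316
θ=153°:   candidates: C₊=(4.1720,1.6498) cross=15.629; C₋=(4.0232,-0.6085) cross=-15.629
θ=153°:   branch + wants cross > 0 → take C=(4.1720,1.6498) (cross=15.629)
θ=153°: ex = (C−B)/|BC| = (0.9923,0.1236); ey = (-0.1236,0.9923)
θ=153°: P = B + -1.93·ex + -1.02·ey = (-3.5711,-0.3428)
θ=298°: B = A + 2.00·(cos298°, sin298°) = (0.9389, -1.7659)
θ=298°: |BD| = 11.2011
θ=298°: circle(B,6.00) ∩ circle(D,8.00): a=4.3507, h=4.1318
θ=298°:   candidates: C₊=(4.5838,3.0001) cross=46.280; C₋=(5.8866,-5.1601) cross=-46.280
θ=298°:   branch + wants cross > 0 → take C=(4.5838,3.0001) (cross=46.280)
θ=298°: ex = (C−B)/|BC| = (0.6075,0.7943); ey = (-0.7943,0.6075)
θ=298°: P = B + -1.93·ex + -1.02·ey = (0.5767,-3.9186)

θ=48°: 0.49 -0.52
θ=138°: -3.18 -0.04
θ=153°: -3.57 -0.34
θ=298°: 0.58 -3.92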